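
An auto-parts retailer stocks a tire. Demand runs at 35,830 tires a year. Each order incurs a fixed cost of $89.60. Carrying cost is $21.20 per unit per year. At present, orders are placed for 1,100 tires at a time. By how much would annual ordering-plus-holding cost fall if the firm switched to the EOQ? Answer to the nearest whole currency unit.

EOQ = √(2DS/H) = √(2 × 35,830 × 89.6 / 21.2) ≈ 550.33.
Cost at Q* = (D/Q*)S + (Q*/2)H = √(2DSH) ≈ $11,667.03.
Cost at Q = 1,100: (35,830/1,100)×89.6 + (1,100/2)×21.2 = $2,918.52 + $11,660.00 = $14,578.52.
Excess = $14,578.52 − $11,667.03 = $2,911.49.

Extra cost ≈ $2,911 per year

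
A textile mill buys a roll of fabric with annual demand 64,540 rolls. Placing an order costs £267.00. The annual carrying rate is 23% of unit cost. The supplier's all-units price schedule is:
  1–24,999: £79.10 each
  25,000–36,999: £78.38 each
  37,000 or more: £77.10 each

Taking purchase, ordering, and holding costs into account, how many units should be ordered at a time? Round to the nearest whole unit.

Q* ≈ 1,376 rolls

Holding cost per unit per year at price C is H = 0.23·C.
Candidates are each tier's EOQ (if it falls in that tier) and each price-break quantity.
EOQ at £79.10 = 1376.4 (feasible in tier 1): TC = 64,540×£79.10 + (64,540/1376.4)×267 + (1376.4/2)×0.23×£79.10 = £5,130,154.17.
EOQ at £78.38 = 1382.7 < 25000, so use break Q=25000: TC = 64,540×£78.38 + (64,540/25000.0)×267 + (25000.0/2)×0.23×£78.38 = £5,284,676.99.
EOQ at £77.10 = 1394.1 < 37000, so use break Q=37000: TC = 64,540×£77.10 + (64,540/37000.0)×267 + (37000.0/2)×0.23×£77.10 = £5,304,560.23.
Lowest total cost is £5,130,154.17 at Q = 1376.4.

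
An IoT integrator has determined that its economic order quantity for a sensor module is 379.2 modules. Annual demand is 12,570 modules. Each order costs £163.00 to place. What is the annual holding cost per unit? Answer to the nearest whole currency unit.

H ≈ £28

Squaring Q* = √(2DS/H) gives Q*² = 2DS/H.
From Q* = √(2DS/H): H = 2DS / Q*² = 2 × 12,570 × 163 / 379.2² = 28.4981.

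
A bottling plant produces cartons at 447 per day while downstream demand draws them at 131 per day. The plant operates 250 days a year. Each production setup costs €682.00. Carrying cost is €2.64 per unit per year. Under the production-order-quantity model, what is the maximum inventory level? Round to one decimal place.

I_max ≈ 3,458.6 cartons

Annual demand D = 131 × 250 = 32,750.
Production build-up factor (1 − d/p) = 1 − 131/447 = 0.7069.
Q* = √(2DS / (H(1 − d/p))) = √(2 × 32,750 × 682 / (2.64 × 0.7069)).
= √(44,671,000 / 1.8663) ≈ 4892.390.
Maximum inventory = Q*(1 − d/p) = 4892.390 × 0.7069 ≈ 3458.603.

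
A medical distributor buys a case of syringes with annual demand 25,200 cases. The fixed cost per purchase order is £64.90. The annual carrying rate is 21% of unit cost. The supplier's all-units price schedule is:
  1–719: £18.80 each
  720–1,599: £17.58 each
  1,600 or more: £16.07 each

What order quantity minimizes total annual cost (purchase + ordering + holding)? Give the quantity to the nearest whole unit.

Q* ≈ 1,600 cases

Holding cost per unit per year at price C is H = 0.21·C.
For each price level, check whether its EOQ is feasible; otherwise the best quantity at that price is the breakpoint.
Tier 1 (£18.80): EOQ = 910.2 exceeds tier's upper bound 719, so this tier is dominated.
EOQ at £17.58 = 941.3 (feasible in tier 2): TC = 25,200×£17.58 + (25,200/941.3)×64.9 + (941.3/2)×0.21×£17.58 = £446,491.02.
EOQ at £16.07 = 984.5 < 1600, so use break Q=1600: TC = 25,200×£16.07 + (25,200/1600.0)×64.9 + (1600.0/2)×0.21×£16.07 = £408,685.93.
Lowest total cost is £408,685.93 at Q = 1600.0.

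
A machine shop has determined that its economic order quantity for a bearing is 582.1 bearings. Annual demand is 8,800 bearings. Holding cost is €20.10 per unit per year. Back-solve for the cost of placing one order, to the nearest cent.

The basic EOQ model gives Q* = √(2DS/H); rearrange for the unknown.
From Q* = √(2DS/H): S = Q*²H / (2D) = 582.1² × 20.1 / (2 × 8,800) = 386.9712.

S ≈ €386.97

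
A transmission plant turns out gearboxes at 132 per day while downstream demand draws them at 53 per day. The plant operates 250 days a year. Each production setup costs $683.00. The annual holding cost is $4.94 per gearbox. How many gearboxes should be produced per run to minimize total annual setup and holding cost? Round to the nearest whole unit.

Annual demand D = 53 × 250 = 13,250.
Production build-up factor (1 − d/p) = 1 − 53/132 = 0.5985.
Q* = √(2DS / (H(1 − d/p))) = √(2 × 13,250 × 683 / (4.94 × 0.5985)).
= √(18,099,500 / 2.9565) ≈ 2474.248.

Q* ≈ 2,474 gearboxes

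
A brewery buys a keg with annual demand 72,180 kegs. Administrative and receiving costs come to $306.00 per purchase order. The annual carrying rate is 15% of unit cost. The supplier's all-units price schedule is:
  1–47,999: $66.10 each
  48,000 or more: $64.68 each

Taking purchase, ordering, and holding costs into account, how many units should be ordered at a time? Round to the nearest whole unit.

Holding cost per unit per year at price C is H = 0.15·C.
Candidates are each tier's EOQ (if it falls in that tier) and each price-break quantity.
EOQ at $66.10 = 2110.8 (feasible in tier 1): TC = 72,180×$66.10 + (72,180/2110.8)×306 + (2110.8/2)×0.15×$66.10 = $4,792,026.13.
EOQ at $64.68 = 2133.8 < 48000, so use break Q=48000: TC = 72,180×$64.68 + (72,180/48000.0)×306 + (48000.0/2)×0.15×$64.68 = $4,901,910.55.
Lowest total cost is $4,792,026.13 at Q = 2110.8.

Q* ≈ 2,111 kegs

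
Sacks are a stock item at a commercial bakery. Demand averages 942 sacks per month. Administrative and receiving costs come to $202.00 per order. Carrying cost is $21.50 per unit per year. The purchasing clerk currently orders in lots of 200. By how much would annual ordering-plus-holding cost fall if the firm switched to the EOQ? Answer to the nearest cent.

Annual demand D = 942 × 12 = 11,304.
EOQ = √(2DS/H) = √(2 × 11,304 × 202 / 21.5) ≈ 460.88.
Cost at Q* = (D/Q*)S + (Q*/2)H = √(2DSH) ≈ $9,908.91.
Cost at Q = 200: (11,304/200)×202 + (200/2)×21.5 = $11,417.04 + $2,150.00 = $13,567.04.
Excess = $13,567.04 − $9,908.91 = $3,658.13.

Extra cost ≈ $3,658.13 per year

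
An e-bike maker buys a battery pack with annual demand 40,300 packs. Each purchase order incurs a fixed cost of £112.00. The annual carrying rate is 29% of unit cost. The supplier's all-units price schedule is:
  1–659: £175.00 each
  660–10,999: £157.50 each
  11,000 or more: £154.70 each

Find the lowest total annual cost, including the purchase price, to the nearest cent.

TC* ≈ £6,369,161.54

Holding cost per unit per year at price C is H = 0.29·C.
Evaluate total cost at each tier's feasible EOQ or, if the EOQ is below the tier, at the tier's minimum quantity.
EOQ at £175.00 = 421.8 (feasible in tier 1): TC = 40,300×£175.00 + (40,300/421.8)×112 + (421.8/2)×0.29×£175.00 = £7,073,903.98.
EOQ at £157.50 = 444.6 < 660, so use break Q=660: TC = 40,300×£157.50 + (40,300/660.0)×112 + (660.0/2)×0.29×£157.50 = £6,369,161.54.
EOQ at £154.70 = 448.6 < 11000, so use break Q=11000: TC = 40,300×£154.70 + (40,300/11000.0)×112 + (11000.0/2)×0.29×£154.70 = £6,481,566.83.
Lowest total cost among the candidates is at Q = 660.0.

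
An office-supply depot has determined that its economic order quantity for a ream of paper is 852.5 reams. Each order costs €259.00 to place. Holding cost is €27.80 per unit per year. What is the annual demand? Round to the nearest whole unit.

D ≈ 39,004 reams per year

Invert the EOQ relation Q*² = 2DS/H.
From Q* = √(2DS/H): D = Q*²H / (2S) = 852.5² × 27.8 / (2 × 259) = 39003.521.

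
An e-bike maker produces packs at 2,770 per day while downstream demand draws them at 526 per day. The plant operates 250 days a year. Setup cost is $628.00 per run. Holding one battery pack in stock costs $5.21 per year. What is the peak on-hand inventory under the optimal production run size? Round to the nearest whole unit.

I_max ≈ 5,068 packs

Annual demand D = 526 × 250 = 131,500.
Production build-up factor (1 − d/p) = 1 − 526/2,770 = 0.8101.
Q* = √(2DS / (H(1 − d/p))) = √(2 × 131,500 × 628 / (5.21 × 0.8101)).
= √(165,164,000 / 4.2207) ≈ 6255.576.
Maximum inventory = Q*(1 − d/p) = 6255.576 × 0.8101 ≈ 5067.694.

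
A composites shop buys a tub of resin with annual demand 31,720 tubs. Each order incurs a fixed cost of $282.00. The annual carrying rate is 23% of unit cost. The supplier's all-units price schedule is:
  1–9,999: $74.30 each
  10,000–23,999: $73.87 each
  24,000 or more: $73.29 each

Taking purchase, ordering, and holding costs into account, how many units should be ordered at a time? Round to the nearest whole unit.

Q* ≈ 1,023 tubs

Holding cost per unit per year at price C is H = 0.23·C.
Candidates are each tier's EOQ (if it falls in that tier) and each price-break quantity.
EOQ at $74.30 = 1023.2 (feasible in tier 1): TC = 31,720×$74.30 + (31,720/1023.2)×282 + (1023.2/2)×0.23×$74.30 = $2,374,280.95.
EOQ at $73.87 = 1026.1 < 10000, so use break Q=10000: TC = 31,720×$73.87 + (31,720/10000.0)×282 + (10000.0/2)×0.23×$73.87 = $2,429,001.40.
EOQ at $73.29 = 1030.2 < 24000, so use break Q=24000: TC = 31,720×$73.29 + (31,720/24000.0)×282 + (24000.0/2)×0.23×$73.29 = $2,527,411.91.
Lowest total cost is $2,374,280.95 at Q = 1023.2.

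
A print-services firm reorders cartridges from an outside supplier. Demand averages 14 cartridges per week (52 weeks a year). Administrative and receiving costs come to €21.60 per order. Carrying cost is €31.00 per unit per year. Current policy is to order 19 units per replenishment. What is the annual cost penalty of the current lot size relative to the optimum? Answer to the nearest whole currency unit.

Annual demand D = 14 × 52 = 728.
EOQ = √(2DS/H) = √(2 × 728 × 21.6 / 31) ≈ 31.85.
Cost at Q* = (D/Q*)S + (Q*/2)H = √(2DSH) ≈ €987.39.
Cost at Q = 19: (728/19)×21.6 + (19/2)×31 = €827.62 + €294.50 = €1,122.12.
Excess = €1,122.12 − €987.39 = €134.73.

Extra cost ≈ €135 per year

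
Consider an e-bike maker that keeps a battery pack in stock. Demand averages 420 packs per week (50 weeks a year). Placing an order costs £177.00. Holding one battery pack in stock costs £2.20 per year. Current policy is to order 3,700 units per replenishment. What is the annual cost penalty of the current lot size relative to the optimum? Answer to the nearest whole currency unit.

Annual demand D = 420 × 50 = 21,000.
EOQ = √(2DS/H) = √(2 × 21,000 × 177 / 2.2) ≈ 1838.23.
Cost at Q* = (D/Q*)S + (Q*/2)H = √(2DSH) ≈ £4,044.11.
Cost at Q = 3,700: (21,000/3,700)×177 + (3,700/2)×2.2 = £1,004.59 + £4,070.00 = £5,074.59.
Excess = £5,074.59 − £4,044.11 = £1,030.49.

Extra cost ≈ £1,030 per year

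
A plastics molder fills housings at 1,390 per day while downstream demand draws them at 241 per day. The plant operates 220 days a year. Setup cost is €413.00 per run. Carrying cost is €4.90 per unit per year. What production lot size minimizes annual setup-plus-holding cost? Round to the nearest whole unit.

Q* ≈ 3,288 housings

Annual demand D = 241 × 220 = 53,020.
Production build-up factor (1 − d/p) = 1 − 241/1,390 = 0.8266.
Q* = √(2DS / (H(1 − d/p))) = √(2 × 53,020 × 413 / (4.9 × 0.8266)).
= √(43,794,520 / 4.0504) ≈ 3288.208.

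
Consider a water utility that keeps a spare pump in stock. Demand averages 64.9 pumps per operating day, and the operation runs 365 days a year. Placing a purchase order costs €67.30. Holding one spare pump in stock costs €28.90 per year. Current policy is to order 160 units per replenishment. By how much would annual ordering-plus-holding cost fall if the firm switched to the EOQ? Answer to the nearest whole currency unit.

Extra cost ≈ €2,677 per year

Annual demand D = 64.9 × 365 = 23,688.5.
EOQ = √(2DS/H) = √(2 × 23,688.5 × 67.3 / 28.9) ≈ 332.16.
Cost at Q* = (D/Q*)S + (Q*/2)H = √(2DSH) ≈ €9,599.31.
Cost at Q = 160: (23,688.5/160)×67.3 + (160/2)×28.9 = €9,963.98 + €2,312.00 = €12,275.98.
Excess = €12,275.98 − €9,599.31 = €2,676.66.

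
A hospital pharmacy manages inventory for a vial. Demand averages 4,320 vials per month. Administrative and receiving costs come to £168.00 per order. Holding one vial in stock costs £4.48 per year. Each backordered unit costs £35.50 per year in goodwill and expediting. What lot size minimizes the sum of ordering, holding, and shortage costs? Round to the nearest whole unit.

Q* ≈ 2,093 vials

Annual demand D = 4,320 × 12 = 51,840.
With planned backorders, Q* = √(2DS/H) · √((H+B)/B).
√(2DS/H) = √(2 × 51,840 × 168 / 4.48) = 1971.801.
√((H+B)/B) = √((4.48+35.5)/35.5) = 1.0612.
Q* ≈ 2092.524.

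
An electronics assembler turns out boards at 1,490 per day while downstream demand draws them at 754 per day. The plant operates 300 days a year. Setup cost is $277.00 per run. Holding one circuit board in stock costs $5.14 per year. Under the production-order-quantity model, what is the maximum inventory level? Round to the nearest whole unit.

I_max ≈ 3,470 boards

Annual demand D = 754 × 300 = 226,200.
Production build-up factor (1 − d/p) = 1 − 754/1,490 = 0.4940.
Q* = √(2DS / (H(1 − d/p))) = √(2 × 226,200 × 277 / (5.14 × 0.4940)).
= √(125,314,800 / 2.539) ≈ 7025.445.
Maximum inventory = Q*(1 − d/p) = 7025.445 × 0.4940 ≈ 3470.287.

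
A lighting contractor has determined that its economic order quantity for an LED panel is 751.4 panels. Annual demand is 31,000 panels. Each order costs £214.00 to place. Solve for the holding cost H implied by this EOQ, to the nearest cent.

Invert the EOQ relation Q*² = 2DS/H.
From Q* = √(2DS/H): H = 2DS / Q*² = 2 × 31,000 × 214 / 751.4² = 23.4997.

H ≈ £23.50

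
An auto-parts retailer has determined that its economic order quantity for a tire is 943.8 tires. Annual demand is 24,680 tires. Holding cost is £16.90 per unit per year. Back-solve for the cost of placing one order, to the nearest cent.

S ≈ £304.98

Squaring Q* = √(2DS/H) gives Q*² = 2DS/H.
From Q* = √(2DS/H): S = Q*²H / (2D) = 943.8² × 16.9 / (2 × 24,680) = 304.9801.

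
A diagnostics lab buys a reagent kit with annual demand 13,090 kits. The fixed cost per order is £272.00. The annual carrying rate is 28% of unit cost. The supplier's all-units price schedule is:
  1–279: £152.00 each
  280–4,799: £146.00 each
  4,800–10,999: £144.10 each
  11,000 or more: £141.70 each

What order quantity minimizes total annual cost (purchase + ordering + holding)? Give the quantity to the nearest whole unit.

Holding cost per unit per year at price C is H = 0.28·C.
For each price level, check whether its EOQ is feasible; otherwise the best quantity at that price is the breakpoint.
Tier 1 (£152.00): EOQ = 409.0 exceeds tier's upper bound 279, so this tier is dominated.
EOQ at £146.00 = 417.4 (feasible in tier 2): TC = 13,090×£146.00 + (13,090/417.4)×272 + (417.4/2)×0.28×£146.00 = £1,928,201.79.
EOQ at £144.10 = 420.1 < 4800, so use break Q=4800: TC = 13,090×£144.10 + (13,090/4800.0)×272 + (4800.0/2)×0.28×£144.10 = £1,983,845.97.
EOQ at £141.70 = 423.6 < 11000, so use break Q=11000: TC = 13,090×£141.70 + (13,090/11000.0)×272 + (11000.0/2)×0.28×£141.70 = £2,073,394.68.
Lowest total cost is £1,928,201.79 at Q = 417.4.

Q* ≈ 417 kits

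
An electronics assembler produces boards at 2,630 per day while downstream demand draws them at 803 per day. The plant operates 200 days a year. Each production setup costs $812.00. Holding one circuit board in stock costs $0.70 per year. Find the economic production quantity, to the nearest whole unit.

Q* ≈ 23,159 boards

Annual demand D = 803 × 200 = 160,600.
Production build-up factor (1 − d/p) = 1 − 803/2,630 = 0.6947.
Q* = √(2DS / (H(1 − d/p))) = √(2 × 160,600 × 812 / (0.7 × 0.6947)).
= √(260,814,400 / 0.4863) ≈ 23159.297.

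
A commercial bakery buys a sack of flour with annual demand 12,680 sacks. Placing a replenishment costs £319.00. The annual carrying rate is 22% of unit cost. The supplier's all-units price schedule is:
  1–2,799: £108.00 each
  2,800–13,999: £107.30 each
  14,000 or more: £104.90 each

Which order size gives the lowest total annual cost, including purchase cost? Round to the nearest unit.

Holding cost per unit per year at price C is H = 0.22·C.
For each price level, check whether its EOQ is feasible; otherwise the best quantity at that price is the breakpoint.
EOQ at £108.00 = 583.5 (feasible in tier 1): TC = 12,680×£108.00 + (12,680/583.5)×319 + (583.5/2)×0.22×£108.00 = £1,383,304.15.
EOQ at £107.30 = 585.4 < 2800, so use break Q=2800: TC = 12,680×£107.30 + (12,680/2800.0)×319 + (2800.0/2)×0.22×£107.30 = £1,395,057.01.
EOQ at £104.90 = 592.1 < 14000, so use break Q=14000: TC = 12,680×£104.90 + (12,680/14000.0)×319 + (14000.0/2)×0.22×£104.90 = £1,491,966.92.
Lowest total cost is £1,383,304.15 at Q = 583.5.

Q* ≈ 584 sacks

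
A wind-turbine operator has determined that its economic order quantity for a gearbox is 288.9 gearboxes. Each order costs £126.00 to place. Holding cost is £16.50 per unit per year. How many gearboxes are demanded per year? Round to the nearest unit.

D ≈ 5,465 gearboxes per year

Squaring Q* = √(2DS/H) gives Q*² = 2DS/H.
From Q* = √(2DS/H): D = Q*²H / (2S) = 288.9² × 16.5 / (2 × 126) = 5464.853.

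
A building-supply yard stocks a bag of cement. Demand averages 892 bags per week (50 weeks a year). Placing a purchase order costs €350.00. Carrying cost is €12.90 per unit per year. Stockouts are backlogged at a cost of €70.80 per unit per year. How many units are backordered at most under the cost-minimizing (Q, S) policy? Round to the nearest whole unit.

S* ≈ 261 bags

Annual demand D = 892 × 50 = 44,600.
With planned backorders, Q* = √(2DS/H) · √((H+B)/B).
√(2DS/H) = √(2 × 44,600 × 350 / 12.9) = 1555.685.
√((H+B)/B) = √((12.9+70.8)/70.8) = 1.0873.
Q* ≈ 1691.483.
S* = Q* · H/(H+B) = 1691.483 × 12.9/83.7 ≈ 260.695.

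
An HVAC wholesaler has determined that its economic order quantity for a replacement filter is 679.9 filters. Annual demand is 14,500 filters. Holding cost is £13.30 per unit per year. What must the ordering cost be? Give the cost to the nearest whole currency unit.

Squaring Q* = √(2DS/H) gives Q*² = 2DS/H.
From Q* = √(2DS/H): S = Q*²H / (2D) = 679.9² × 13.3 / (2 × 14,500) = 212.0038.

S ≈ £212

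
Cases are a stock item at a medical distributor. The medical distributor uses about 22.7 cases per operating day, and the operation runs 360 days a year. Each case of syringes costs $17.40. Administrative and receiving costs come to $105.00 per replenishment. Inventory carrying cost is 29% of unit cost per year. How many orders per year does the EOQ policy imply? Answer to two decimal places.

Annual demand D = 22.7 × 360 = 8,172.
Holding cost H = 0.29 × $17.40 = $5.0460 per unit per year.
The optimal lot size = √(2DS/H) = √(2 × 8,172 × 105 / 5.046) ≈ 583.18.
Orders per year = D / Q* = 8,172 / 583.18 ≈ 14.013.

N ≈ 14.01 orders per year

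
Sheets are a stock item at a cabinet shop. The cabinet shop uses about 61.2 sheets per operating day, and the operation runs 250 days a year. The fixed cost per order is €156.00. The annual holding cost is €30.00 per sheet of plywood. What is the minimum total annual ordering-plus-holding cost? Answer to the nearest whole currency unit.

Annual demand D = 61.2 × 250 = 15,300.
Q* = √(2DS/H) = √(2 × 15,300 × 156 / 30) ≈ 398.90.
At Q*, ordering cost (D/Q*)S equals holding cost (Q*/2)H, each = √(DSH/2).
Minimum total = √(2DSH) = √(2 × 15,300 × 156 × 30) ≈ 11966.954.

TC* ≈ €11,967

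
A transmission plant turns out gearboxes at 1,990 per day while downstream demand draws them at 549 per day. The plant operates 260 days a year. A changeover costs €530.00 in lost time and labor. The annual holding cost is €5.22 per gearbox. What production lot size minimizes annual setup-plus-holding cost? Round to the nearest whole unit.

Q* ≈ 6,327 gearboxes

Annual demand D = 549 × 260 = 142,740.
Production build-up factor (1 − d/p) = 1 − 549/1,990 = 0.7241.
Q* = √(2DS / (H(1 − d/p))) = √(2 × 142,740 × 530 / (5.22 × 0.7241)).
= √(151,304,400 / 3.7799) ≈ 6326.814.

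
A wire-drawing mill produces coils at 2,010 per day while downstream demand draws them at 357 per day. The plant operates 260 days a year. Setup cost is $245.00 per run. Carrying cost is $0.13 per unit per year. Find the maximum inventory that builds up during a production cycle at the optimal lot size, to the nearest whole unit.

I_max ≈ 16,962 coils

Annual demand D = 357 × 260 = 92,820.
Production build-up factor (1 − d/p) = 1 − 357/2,010 = 0.8224.
Q* = √(2DS / (H(1 − d/p))) = √(2 × 92,820 × 245 / (0.13 × 0.8224)).
= √(45,481,800 / 0.1069) ≈ 20625.702.
Maximum inventory = Q*(1 − d/p) = 20625.702 × 0.8224 ≈ 16962.331.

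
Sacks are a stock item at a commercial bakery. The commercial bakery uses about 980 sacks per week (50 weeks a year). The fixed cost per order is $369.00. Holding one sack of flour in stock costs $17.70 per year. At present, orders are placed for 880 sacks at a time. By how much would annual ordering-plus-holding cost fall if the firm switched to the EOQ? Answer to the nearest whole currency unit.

Annual demand D = 980 × 50 = 49,000.
EOQ = √(2DS/H) = √(2 × 49,000 × 369 / 17.7) ≈ 1429.35.
Cost at Q* = (D/Q*)S + (Q*/2)H = √(2DSH) ≈ $25,299.55.
Cost at Q = 880: (49,000/880)×369 + (880/2)×17.7 = $20,546.59 + $7,788.00 = $28,334.59.
Excess = $28,334.59 − $25,299.55 = $3,035.04.

Extra cost ≈ $3,035 per year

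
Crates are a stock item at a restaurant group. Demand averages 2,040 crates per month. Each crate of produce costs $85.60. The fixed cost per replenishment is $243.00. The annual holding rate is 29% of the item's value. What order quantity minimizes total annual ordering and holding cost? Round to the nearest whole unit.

Q* ≈ 692 crates

Annual demand D = 2,040 × 12 = 24,480.
Holding cost H = 0.29 × $85.60 = $24.8240 per unit per year.
EOQ = √(2DS / H) = √(2 × 24,480 × 243 / 24.824).
= √(11,897,280 / 24.824) = √479,265.2272 ≈ 692.290.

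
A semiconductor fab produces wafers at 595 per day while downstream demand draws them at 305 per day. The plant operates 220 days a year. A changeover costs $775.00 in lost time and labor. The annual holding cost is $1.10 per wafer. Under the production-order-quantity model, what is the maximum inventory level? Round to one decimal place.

I_max ≈ 6,788.5 wafers

Annual demand D = 305 × 220 = 67,100.
Production build-up factor (1 − d/p) = 1 − 305/595 = 0.4874.
Q* = √(2DS / (H(1 − d/p))) = √(2 × 67,100 × 775 / (1.1 × 0.4874)).
= √(104,005,000 / 0.5361) ≈ 13928.048.
Maximum inventory = Q*(1 − d/p) = 13928.048 × 0.4874 ≈ 6788.460.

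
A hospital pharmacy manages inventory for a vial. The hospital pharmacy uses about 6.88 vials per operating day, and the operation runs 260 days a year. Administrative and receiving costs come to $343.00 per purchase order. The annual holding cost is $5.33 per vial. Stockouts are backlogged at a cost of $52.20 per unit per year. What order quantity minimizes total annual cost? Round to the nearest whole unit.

Q* ≈ 504 vials

Annual demand D = 6.88 × 260 = 1,788.8.
With planned backorders, Q* = √(2DS/H) · √((H+B)/B).
√(2DS/H) = √(2 × 1,788.8 × 343 / 5.33) = 479.821.
√((H+B)/B) = √((5.33+52.2)/52.2) = 1.0498.
Q* ≈ 503.722.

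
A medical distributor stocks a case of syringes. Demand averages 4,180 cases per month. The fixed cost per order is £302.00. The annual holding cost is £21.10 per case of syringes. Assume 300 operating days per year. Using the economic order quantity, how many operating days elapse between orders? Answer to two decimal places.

T ≈ 7.17 days

Annual demand D = 4,180 × 12 = 50,160.
Q* = √(2DS/H) = √(2 × 50,160 × 302 / 21.1) ≈ 1198.27.
Cycle time = Q*/D × 300 = 1198.27 / 50,160 × 300 ≈ 7.167 days.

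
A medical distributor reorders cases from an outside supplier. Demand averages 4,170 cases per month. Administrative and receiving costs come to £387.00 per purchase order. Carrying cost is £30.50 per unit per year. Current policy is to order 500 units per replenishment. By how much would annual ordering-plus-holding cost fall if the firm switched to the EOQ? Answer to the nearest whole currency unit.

Extra cost ≈ £11,986 per year

Annual demand D = 4,170 × 12 = 50,040.
EOQ = √(2DS/H) = √(2 × 50,040 × 387 / 30.5) ≈ 1126.88.
Cost at Q* = (D/Q*)S + (Q*/2)H = √(2DSH) ≈ £34,369.96.
Cost at Q = 500: (50,040/500)×387 + (500/2)×30.5 = £38,730.96 + £7,625.00 = £46,355.96.
Excess = £46,355.96 − £34,369.96 = £11,986.00.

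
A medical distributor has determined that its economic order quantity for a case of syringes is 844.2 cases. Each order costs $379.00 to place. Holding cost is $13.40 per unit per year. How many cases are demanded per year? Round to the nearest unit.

D ≈ 12,599 cases per year

Squaring Q* = √(2DS/H) gives Q*² = 2DS/H.
From Q* = √(2DS/H): D = Q*²H / (2S) = 844.2² × 13.4 / (2 × 379) = 12598.716.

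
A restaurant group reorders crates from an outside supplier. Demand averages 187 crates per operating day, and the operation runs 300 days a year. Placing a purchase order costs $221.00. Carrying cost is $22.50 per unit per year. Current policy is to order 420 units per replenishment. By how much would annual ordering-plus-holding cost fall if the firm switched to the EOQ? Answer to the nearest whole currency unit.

Extra cost ≈ $10,624 per year

Annual demand D = 187 × 300 = 56,100.
EOQ = √(2DS/H) = √(2 × 56,100 × 221 / 22.5) ≈ 1049.79.
Cost at Q* = (D/Q*)S + (Q*/2)H = √(2DSH) ≈ $23,620.21.
Cost at Q = 420: (56,100/420)×221 + (420/2)×22.5 = $29,519.29 + $4,725.00 = $34,244.29.
Excess = $34,244.29 − $23,620.21 = $10,624.07.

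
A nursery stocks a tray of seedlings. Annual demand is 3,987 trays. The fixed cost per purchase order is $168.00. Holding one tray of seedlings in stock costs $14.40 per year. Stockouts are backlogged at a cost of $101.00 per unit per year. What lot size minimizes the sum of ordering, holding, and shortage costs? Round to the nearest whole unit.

Q* ≈ 326 trays

With planned backorders, Q* = √(2DS/H) · √((H+B)/B).
√(2DS/H) = √(2 × 3,987 × 168 / 14.4) = 305.008.
√((H+B)/B) = √((14.4+101)/101) = 1.0689.
Q* ≈ 326.027.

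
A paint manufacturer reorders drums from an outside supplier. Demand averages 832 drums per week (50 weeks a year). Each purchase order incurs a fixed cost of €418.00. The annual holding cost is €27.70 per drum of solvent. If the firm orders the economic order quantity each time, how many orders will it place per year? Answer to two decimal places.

Annual demand D = 832 × 50 = 41,600.
Q* = √(2DS/H) = √(2 × 41,600 × 418 / 27.7) ≈ 1120.49.
Orders per year = D / Q* = 41,600 / 1120.49 ≈ 37.126.

N ≈ 37.13 orders per year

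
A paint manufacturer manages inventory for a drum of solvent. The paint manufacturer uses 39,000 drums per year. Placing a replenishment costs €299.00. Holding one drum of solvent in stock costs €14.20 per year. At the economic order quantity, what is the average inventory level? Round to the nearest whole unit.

The optimal lot size = √(2DS/H) = √(2 × 39,000 × 299 / 14.2) ≈ 1281.56.
Average inventory = Q*/2 ≈ 1281.56 / 2 = 640.780.

Average inventory ≈ 641 drums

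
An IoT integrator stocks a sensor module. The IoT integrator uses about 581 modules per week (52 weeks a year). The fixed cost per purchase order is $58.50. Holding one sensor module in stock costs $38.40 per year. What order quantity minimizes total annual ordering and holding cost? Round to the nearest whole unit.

Q* ≈ 303 modules

Annual demand D = 581 × 52 = 30,212.
EOQ = √(2DS / H) = √(2 × 30,212 × 58.5 / 38.4).
= √(3,534,804 / 38.4) = √92,052.1875 ≈ 303.401.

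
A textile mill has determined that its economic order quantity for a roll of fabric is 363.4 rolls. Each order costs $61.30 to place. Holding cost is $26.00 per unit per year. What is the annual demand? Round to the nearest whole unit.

Squaring Q* = √(2DS/H) gives Q*² = 2DS/H.
From Q* = √(2DS/H): D = Q*²H / (2S) = 363.4² × 26 / (2 × 61.3) = 28006.106.

D ≈ 28,006 rolls per year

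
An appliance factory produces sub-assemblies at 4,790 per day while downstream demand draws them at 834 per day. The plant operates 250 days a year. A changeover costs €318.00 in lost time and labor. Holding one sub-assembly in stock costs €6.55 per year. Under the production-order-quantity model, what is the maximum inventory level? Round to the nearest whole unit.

Annual demand D = 834 × 250 = 208,500.
Production build-up factor (1 − d/p) = 1 − 834/4,790 = 0.8259.
Q* = √(2DS / (H(1 − d/p))) = √(2 × 208,500 × 318 / (6.55 × 0.8259)).
= √(132,606,000 / 5.4096) ≈ 4951.087.
Maximum inventory = Q*(1 − d/p) = 4951.087 × 0.8259 ≈ 4089.040.

I_max ≈ 4,089 sub-assemblies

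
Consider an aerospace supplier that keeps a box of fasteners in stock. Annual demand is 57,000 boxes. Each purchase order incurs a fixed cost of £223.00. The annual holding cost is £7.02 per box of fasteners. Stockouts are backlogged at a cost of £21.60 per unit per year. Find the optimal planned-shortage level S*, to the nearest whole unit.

S* ≈ 537 boxes

With planned backorders, Q* = √(2DS/H) · √((H+B)/B).
√(2DS/H) = √(2 × 57,000 × 223 / 7.02) = 1902.989.
√((H+B)/B) = √((7.02+21.6)/21.6) = 1.1511.
Q* ≈ 2190.505.
S* = Q* · H/(H+B) = 2190.505 × 7.02/28.62 ≈ 537.294.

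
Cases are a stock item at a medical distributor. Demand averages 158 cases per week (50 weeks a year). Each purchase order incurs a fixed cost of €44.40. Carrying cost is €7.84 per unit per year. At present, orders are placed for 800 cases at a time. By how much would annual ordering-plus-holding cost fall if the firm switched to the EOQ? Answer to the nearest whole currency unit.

Extra cost ≈ €1,229 per year

Annual demand D = 158 × 50 = 7,900.
EOQ = √(2DS/H) = √(2 × 7,900 × 44.4 / 7.84) ≈ 299.13.
Cost at Q* = (D/Q*)S + (Q*/2)H = √(2DSH) ≈ €2,345.19.
Cost at Q = 800: (7,900/800)×44.4 + (800/2)×7.84 = €438.45 + €3,136.00 = €3,574.45.
Excess = €3,574.45 − €2,345.19 = €1,229.26.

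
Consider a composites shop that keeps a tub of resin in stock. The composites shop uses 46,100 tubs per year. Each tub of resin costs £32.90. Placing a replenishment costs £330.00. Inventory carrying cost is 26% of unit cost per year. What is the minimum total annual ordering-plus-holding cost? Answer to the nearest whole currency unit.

Holding cost H = 0.26 × £32.90 = £8.5540 per unit per year.
EOQ = √(2DS/H) = √(2 × 46,100 × 330 / 8.554) ≈ 1885.98.
At the optimum the two cost components are equal, so total cost = 2·(Q*/2)H = Q*·H.
Minimum total = √(2DSH) = √(2 × 46,100 × 330 × 8.554) ≈ 16132.700.

TC* ≈ £16,133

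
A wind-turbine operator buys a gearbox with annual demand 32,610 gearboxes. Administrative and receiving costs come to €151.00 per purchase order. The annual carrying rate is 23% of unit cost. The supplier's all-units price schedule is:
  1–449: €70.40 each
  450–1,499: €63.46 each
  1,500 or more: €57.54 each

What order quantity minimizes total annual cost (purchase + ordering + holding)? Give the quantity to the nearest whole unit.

Q* ≈ 1,500 gearboxes

Holding cost per unit per year at price C is H = 0.23·C.
Candidates are each tier's EOQ (if it falls in that tier) and each price-break quantity.
Tier 1 (€70.40): EOQ = 779.9 exceeds tier's upper bound 449, so this tier is dominated.
EOQ at €63.46 = 821.4 (feasible in tier 2): TC = 32,610×€63.46 + (32,610/821.4)×151 + (821.4/2)×0.23×€63.46 = €2,081,419.87.
EOQ at €57.54 = 862.6 < 1500, so use break Q=1500: TC = 32,610×€57.54 + (32,610/1500.0)×151 + (1500.0/2)×0.23×€57.54 = €1,889,587.79.
Lowest total cost is €1,889,587.79 at Q = 1500.0.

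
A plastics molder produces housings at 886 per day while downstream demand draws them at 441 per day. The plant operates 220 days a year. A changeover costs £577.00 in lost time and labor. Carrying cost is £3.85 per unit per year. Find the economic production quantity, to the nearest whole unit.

Annual demand D = 441 × 220 = 97,020.
Production build-up factor (1 − d/p) = 1 − 441/886 = 0.5023.
Q* = √(2DS / (H(1 − d/p))) = √(2 × 97,020 × 577 / (3.85 × 0.5023)).
= √(111,961,080 / 1.9337) ≈ 7609.218.

Q* ≈ 7,609 housings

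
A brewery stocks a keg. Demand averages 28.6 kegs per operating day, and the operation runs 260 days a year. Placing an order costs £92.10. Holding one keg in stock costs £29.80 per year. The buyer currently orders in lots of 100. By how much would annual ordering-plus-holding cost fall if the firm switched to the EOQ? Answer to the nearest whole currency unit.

Extra cost ≈ £1,950 per year

Annual demand D = 28.6 × 260 = 7,436.
EOQ = √(2DS/H) = √(2 × 7,436 × 92.1 / 29.8) ≈ 214.39.
Cost at Q* = (D/Q*)S + (Q*/2)H = √(2DSH) ≈ £6,388.85.
Cost at Q = 100: (7,436/100)×92.1 + (100/2)×29.8 = £6,848.56 + £1,490.00 = £8,338.56.
Excess = £8,338.56 − £6,388.85 = £1,949.71.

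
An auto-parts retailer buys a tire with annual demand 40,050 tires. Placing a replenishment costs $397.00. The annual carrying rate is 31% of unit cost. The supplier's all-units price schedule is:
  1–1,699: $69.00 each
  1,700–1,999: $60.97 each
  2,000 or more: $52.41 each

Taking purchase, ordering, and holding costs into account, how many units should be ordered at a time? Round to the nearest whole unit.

Q* ≈ 2,000 tires

Holding cost per unit per year at price C is H = 0.31·C.
Candidates are each tier's EOQ (if it falls in that tier) and each price-break quantity.
EOQ at $69.00 = 1219.3 (feasible in tier 1): TC = 40,050×$69.00 + (40,050/1219.3)×397 + (1219.3/2)×0.31×$69.00 = $2,789,530.56.
EOQ at $60.97 = 1297.1 < 1700, so use break Q=1700: TC = 40,050×$60.97 + (40,050/1700.0)×397 + (1700.0/2)×0.31×$60.97 = $2,467,266.95.
EOQ at $52.41 = 1399.0 < 2000, so use break Q=2000: TC = 40,050×$52.41 + (40,050/2000.0)×397 + (2000.0/2)×0.31×$52.41 = $2,123,217.52.
Lowest total cost is $2,123,217.52 at Q = 2000.0.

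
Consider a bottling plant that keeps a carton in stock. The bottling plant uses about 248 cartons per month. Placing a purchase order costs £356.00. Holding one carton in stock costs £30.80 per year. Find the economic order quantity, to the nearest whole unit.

Q* ≈ 262 cartons

Annual demand D = 248 × 12 = 2,976.
EOQ = √(2DS / H) = √(2 × 2,976 × 356 / 30.8).
= √(2,118,912 / 30.8) = √68,795.8442 ≈ 262.290.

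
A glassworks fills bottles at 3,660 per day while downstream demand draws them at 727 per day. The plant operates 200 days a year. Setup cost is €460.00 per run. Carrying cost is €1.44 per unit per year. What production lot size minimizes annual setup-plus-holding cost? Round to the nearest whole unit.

Annual demand D = 727 × 200 = 145,400.
Production build-up factor (1 − d/p) = 1 − 727/3,660 = 0.8014.
Q* = √(2DS / (H(1 − d/p))) = √(2 × 145,400 × 460 / (1.44 × 0.8014)).
= √(133,768,000 / 1.154) ≈ 10766.620.

Q* ≈ 10,767 bottles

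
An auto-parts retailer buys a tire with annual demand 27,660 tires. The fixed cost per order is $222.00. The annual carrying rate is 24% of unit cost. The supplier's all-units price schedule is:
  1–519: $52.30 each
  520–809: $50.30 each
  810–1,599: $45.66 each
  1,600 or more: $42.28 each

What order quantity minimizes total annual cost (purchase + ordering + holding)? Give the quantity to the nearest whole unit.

Q* ≈ 1,600 tires

Holding cost per unit per year at price C is H = 0.24·C.
For each price level, check whether its EOQ is feasible; otherwise the best quantity at that price is the breakpoint.
Tier 1 ($52.30): EOQ = 989.1 exceeds tier's upper bound 519, so this tier is dominated.
Tier 2 ($50.30): EOQ = 1008.6 exceeds tier's upper bound 809, so this tier is dominated.
EOQ at $45.66 = 1058.6 (feasible in tier 3): TC = 27,660×$45.66 + (27,660/1058.6)×222 + (1058.6/2)×0.24×$45.66 = $1,274,556.49.
EOQ at $42.28 = 1100.1 < 1600, so use break Q=1600: TC = 27,660×$42.28 + (27,660/1600.0)×222 + (1600.0/2)×0.24×$42.28 = $1,181,420.39.
Lowest total cost is $1,181,420.39 at Q = 1600.0.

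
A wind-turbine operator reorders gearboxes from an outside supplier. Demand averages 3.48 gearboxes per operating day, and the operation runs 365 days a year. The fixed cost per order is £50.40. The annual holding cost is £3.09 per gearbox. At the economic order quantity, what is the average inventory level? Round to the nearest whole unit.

Annual demand D = 3.48 × 365 = 1,270.2.
The optimal lot size = √(2DS/H) = √(2 × 1,270.2 × 50.4 / 3.09) ≈ 203.56.
Average inventory = Q*/2 ≈ 203.56 / 2 = 101.779.

Average inventory ≈ 102 gearboxes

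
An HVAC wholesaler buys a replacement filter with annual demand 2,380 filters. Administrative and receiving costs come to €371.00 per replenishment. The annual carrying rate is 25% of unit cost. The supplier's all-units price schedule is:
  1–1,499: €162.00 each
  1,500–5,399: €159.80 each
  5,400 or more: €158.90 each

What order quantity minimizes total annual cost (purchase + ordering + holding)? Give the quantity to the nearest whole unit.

Holding cost per unit per year at price C is H = 0.25·C.
Evaluate total cost at each tier's feasible EOQ or, if the EOQ is below the tier, at the tier's minimum quantity.
EOQ at €162.00 = 208.8 (feasible in tier 1): TC = 2,380×€162.00 + (2,380/208.8)×371 + (208.8/2)×0.25×€162.00 = €394,017.03.
EOQ at €159.80 = 210.2 < 1500, so use break Q=1500: TC = 2,380×€159.80 + (2,380/1500.0)×371 + (1500.0/2)×0.25×€159.80 = €410,875.15.
EOQ at €158.90 = 210.8 < 5400, so use break Q=5400: TC = 2,380×€158.90 + (2,380/5400.0)×371 + (5400.0/2)×0.25×€158.90 = €485,603.01.
Lowest total cost is €394,017.03 at Q = 208.8.

Q* ≈ 209 filters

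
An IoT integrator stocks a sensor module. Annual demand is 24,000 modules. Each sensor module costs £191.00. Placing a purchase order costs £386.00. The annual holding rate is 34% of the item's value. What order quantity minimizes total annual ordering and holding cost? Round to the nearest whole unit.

Holding cost H = 0.34 × £191.00 = £64.9400 per unit per year.
EOQ = √(2DS / H) = √(2 × 24,000 × 386 / 64.94).
= √(18,528,000 / 64.94) = √285,309.5165 ≈ 534.144.

Q* ≈ 534 modules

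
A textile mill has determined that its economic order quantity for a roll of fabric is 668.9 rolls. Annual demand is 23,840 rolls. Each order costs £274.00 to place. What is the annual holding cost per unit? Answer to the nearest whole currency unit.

H ≈ £29

The basic EOQ model gives Q* = √(2DS/H); rearrange for the unknown.
From Q* = √(2DS/H): H = 2DS / Q*² = 2 × 23,840 × 274 / 668.9² = 29.1988.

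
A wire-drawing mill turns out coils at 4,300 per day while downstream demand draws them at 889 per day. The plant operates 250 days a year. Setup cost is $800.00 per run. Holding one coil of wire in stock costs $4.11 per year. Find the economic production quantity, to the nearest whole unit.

Q* ≈ 10,444 coils

Annual demand D = 889 × 250 = 222,250.
Production build-up factor (1 − d/p) = 1 − 889/4,300 = 0.7933.
Q* = √(2DS / (H(1 − d/p))) = √(2 × 222,250 × 800 / (4.11 × 0.7933)).
= √(355,600,000 / 3.2603) ≈ 10443.675.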